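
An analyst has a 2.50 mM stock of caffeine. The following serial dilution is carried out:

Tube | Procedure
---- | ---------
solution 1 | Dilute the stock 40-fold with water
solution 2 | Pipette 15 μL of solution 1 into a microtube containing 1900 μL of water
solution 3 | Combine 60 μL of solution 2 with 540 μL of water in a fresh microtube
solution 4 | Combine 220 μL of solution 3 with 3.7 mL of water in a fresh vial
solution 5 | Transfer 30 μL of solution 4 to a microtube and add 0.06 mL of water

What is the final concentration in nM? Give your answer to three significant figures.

Step 1: 40-fold → factor 40
Step 2: 15 μL + 1900 μL = 1915 μL total → factor 1915/15 = 127.67
Step 3: 60 μL + 540 μL = 600 μL total → factor 600/60 = 10
Step 4: 220 μL + 3.7 mL = 3920 μL total → factor 3920/220 = 17.818
Step 5: 30 μL + 0.06 mL = 90 μL total → factor 90/30 = 3
Overall dilution factor = 40 × 127.67 × 10 × 17.818 × 3 = 2.7297 × 10^6
Final = 2.50 mM / 2.7297 × 10^6 = 9.158 × 10^-7 mM = 0.916 nM

0.916 nM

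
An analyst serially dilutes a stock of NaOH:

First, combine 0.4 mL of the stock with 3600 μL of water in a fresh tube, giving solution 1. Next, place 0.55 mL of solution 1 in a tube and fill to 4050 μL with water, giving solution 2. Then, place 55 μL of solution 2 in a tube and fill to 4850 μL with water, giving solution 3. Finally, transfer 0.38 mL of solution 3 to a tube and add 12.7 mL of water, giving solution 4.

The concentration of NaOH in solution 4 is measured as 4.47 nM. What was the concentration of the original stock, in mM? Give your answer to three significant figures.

0.999 mM

Step 1: 0.4 mL + 3600 μL = 4 mL total → factor 4/0.4 = 10
Step 2: 0.55 mL brought to 4050 μL → factor 4.05/0.55 = 7.3636
Step 3: 55 μL brought to 4850 μL → factor 4850/55 = 88.182
Step 4: 0.38 mL + 12.7 mL = 13.08 mL total → factor 13.08/0.38 = 34.421
Overall dilution factor = 10 × 7.3636 × 88.182 × 34.421 = 2.2351 × 10^5
Stock = 4.47 nM × 2.2351 × 10^5 = 9.991 × 10^5 nM = 0.999 mM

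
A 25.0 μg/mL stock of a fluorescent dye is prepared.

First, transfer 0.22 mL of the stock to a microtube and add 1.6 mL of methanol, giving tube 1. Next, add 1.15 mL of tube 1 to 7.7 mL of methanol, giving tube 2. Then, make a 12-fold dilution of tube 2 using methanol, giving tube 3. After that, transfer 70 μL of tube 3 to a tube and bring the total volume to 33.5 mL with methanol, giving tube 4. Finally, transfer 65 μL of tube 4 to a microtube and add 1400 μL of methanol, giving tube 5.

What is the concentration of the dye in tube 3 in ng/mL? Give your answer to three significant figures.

Step 1: 0.22 mL + 1.6 mL = 1.82 mL total → factor 1.82/0.22 = 8.2727
Step 2: 1.15 mL + 7.7 mL = 8.85 mL total → factor 8.85/1.15 = 7.6957
Step 3: 12-fold → factor 12
Dilution factor through tube 3 = 8.2727 × 7.6957 × 12 = 763.97
[tube 3] = 25.0 μg/mL / 763.97 = 0.03272 μg/mL = 32.7 ng/mL

32.7 ng/mL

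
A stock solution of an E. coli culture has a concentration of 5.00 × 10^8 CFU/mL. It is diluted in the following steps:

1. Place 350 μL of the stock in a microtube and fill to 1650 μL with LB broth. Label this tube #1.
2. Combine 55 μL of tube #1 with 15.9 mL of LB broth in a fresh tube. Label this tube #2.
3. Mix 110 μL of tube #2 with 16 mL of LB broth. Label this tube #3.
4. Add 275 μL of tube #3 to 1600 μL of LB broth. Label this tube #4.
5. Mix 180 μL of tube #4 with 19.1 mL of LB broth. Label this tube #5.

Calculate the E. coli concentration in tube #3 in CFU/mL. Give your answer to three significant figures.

2.50 × 10^3 CFU/mL

Step 1: 350 μL brought to 1650 μL → factor 1650/350 = 4.7143
Step 2: 55 μL + 15.9 mL = 15955 μL total → factor 15955/55 = 290.09
Step 3: 110 μL + 16 mL = 16110 μL total → factor 16110/110 = 146.45
Dilution factor through tube #3 = 4.7143 × 290.09 × 146.45 = 2.0029 × 10^5
[tube #3] = 5.00 × 10^8 CFU/mL / 2.0029 × 10^5 = 2.50 × 10^3 CFU/mL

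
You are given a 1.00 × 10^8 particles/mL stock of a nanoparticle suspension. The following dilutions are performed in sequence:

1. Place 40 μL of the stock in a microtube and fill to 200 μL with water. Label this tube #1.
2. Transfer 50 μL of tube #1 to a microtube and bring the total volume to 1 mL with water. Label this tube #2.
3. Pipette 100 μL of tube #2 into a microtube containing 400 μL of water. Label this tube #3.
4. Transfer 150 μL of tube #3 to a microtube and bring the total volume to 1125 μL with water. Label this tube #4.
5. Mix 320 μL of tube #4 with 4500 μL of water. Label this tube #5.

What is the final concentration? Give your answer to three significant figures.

1.77 × 10^3 particles/mL

Step 1: 40 μL brought to 200 μL → factor 200/40 = 5
Step 2: 50 μL brought to 1 mL → factor 1000/50 = 20
Step 3: 100 μL + 400 μL = 500 μL total → factor 500/100 = 5
Step 4: 150 μL brought to 1125 μL → factor 1125/150 = 7.5
Step 5: 320 μL + 4500 μL = 4820 μL total → factor 4820/320 = 15.062
Overall dilution factor = 5 × 20 × 5 × 7.5 × 15.062 = 56484
Final = 1.00 × 10^8 particles/mL / 56484 = 1.77 × 10^3 particles/mL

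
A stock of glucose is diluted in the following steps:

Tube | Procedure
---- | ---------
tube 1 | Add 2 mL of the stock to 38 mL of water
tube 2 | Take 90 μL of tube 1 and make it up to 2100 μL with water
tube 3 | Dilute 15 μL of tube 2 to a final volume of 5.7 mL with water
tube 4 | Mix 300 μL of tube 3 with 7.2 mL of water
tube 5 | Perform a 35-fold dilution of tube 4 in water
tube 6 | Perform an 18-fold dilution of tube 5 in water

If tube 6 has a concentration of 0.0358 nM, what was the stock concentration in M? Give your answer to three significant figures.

Step 1: 2 mL + 38 mL = 40 mL total → factor 40/2 = 20
Step 2: 90 μL brought to 2100 μL → factor 2100/90 = 23.333
Step 3: 15 μL brought to 5.7 mL → factor 5700/15 = 380
Step 4: 300 μL + 7.2 mL = 7500 μL total → factor 7500/300 = 25
Step 5: 35-fold → factor 35
Step 6: 18-fold → factor 18
Overall dilution factor = 20 × 23.333 × 380 × 25 × 35 × 18 = 2.793 × 10^9
Stock = 0.0358 nM × 2.793 × 10^9 = 9.999 × 10^7 nM = 0.100 M

0.100 M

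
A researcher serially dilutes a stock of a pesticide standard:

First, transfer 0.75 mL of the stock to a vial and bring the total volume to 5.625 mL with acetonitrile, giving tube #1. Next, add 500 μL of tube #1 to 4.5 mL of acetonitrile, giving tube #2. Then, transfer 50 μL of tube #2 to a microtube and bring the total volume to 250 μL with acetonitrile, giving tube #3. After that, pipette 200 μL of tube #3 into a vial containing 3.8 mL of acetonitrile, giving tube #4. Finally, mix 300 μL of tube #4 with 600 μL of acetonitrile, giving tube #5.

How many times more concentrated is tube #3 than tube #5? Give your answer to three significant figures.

60.0

Step 1: 0.75 mL brought to 5.625 mL → factor 5.625/0.75 = 7.5
Step 2: 500 μL + 4.5 mL = 5000 μL total → factor 5000/500 = 10
Step 3: 50 μL brought to 250 μL → factor 250/50 = 5
Step 4: 200 μL + 3.8 mL = 4000 μL total → factor 4000/200 = 20
Step 5: 300 μL + 600 μL = 900 μL total → factor 900/300 = 3
Dilution factor to tube #3 = 375; to tube #5 = 22500
[tube #3]/[tube #5] = (factor to tube #5)/(factor to tube #3) = 22500/375 = 60.0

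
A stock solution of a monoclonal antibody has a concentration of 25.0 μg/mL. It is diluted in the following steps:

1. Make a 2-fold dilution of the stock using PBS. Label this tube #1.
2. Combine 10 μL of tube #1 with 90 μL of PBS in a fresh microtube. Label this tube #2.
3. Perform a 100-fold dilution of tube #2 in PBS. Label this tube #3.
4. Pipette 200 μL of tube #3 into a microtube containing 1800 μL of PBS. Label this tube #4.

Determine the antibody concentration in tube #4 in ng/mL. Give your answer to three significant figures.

Step 1: 2-fold → factor 2
Step 2: 10 μL + 90 μL = 100 μL total → factor 100/10 = 10
Step 3: 100-fold → factor 100
Step 4: 200 μL + 1800 μL = 2000 μL total → factor 2000/200 = 10
Overall dilution factor = 2 × 10 × 100 × 10 = 20000
Final = 25.0 μg/mL / 20000 = 0.001250 μg/mL = 1.25 ng/mL

1.25 ng/mL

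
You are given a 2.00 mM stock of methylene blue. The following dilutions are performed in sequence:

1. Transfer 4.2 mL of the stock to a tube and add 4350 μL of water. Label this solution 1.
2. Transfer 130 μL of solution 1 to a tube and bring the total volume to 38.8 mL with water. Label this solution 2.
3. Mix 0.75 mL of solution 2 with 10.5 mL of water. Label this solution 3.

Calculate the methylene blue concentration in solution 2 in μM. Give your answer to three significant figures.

Step 1: 4.2 mL + 4350 μL = 8.55 mL total → factor 8.55/4.2 = 2.0357
Step 2: 130 μL brought to 38.8 mL → factor 38800/130 = 298.46
Dilution factor through solution 2 = 2.0357 × 298.46 = 607.58
[solution 2] = 2.00 mM / 607.58 = 0.003292 mM = 3.29 μM

3.29 μM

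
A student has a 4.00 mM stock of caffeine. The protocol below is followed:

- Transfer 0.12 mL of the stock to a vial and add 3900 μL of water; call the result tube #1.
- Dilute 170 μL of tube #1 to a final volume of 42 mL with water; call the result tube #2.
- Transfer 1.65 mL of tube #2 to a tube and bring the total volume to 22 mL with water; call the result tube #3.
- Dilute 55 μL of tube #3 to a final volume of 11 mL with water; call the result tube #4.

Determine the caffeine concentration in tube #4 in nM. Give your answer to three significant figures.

0.181 nM

Step 1: 0.12 mL + 3900 μL = 4.02 mL total → factor 4.02/0.12 = 33.5
Step 2: 170 μL brought to 42 mL → factor 42000/170 = 247.06
Step 3: 1.65 mL brought to 22 mL → factor 22/1.65 = 13.333
Step 4: 55 μL brought to 11 mL → factor 11000/55 = 200
Overall dilution factor = 33.5 × 247.06 × 13.333 × 200 = 2.2071 × 10^7
Final = 4.00 mM / 2.2071 × 10^7 = 1.812 × 10^-7 mM = 0.181 nM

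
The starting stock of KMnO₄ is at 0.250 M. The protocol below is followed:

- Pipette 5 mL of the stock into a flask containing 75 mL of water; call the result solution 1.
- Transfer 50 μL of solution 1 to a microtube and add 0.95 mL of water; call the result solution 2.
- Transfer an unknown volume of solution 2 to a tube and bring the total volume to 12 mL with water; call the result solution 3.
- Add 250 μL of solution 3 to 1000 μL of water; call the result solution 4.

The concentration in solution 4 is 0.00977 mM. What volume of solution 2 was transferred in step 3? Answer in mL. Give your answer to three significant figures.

0.750 mL

Step 1: 5 mL + 75 mL = 80 mL total → factor 80/5 = 16
Step 2: 50 μL + 0.95 mL = 1000 μL total → factor 1000/50 = 20
Step 3: v brought to 12 mL → factor = 12 mL/v
Step 4: 250 μL + 1000 μL = 1250 μL total → factor 1250/250 = 5
Product of known-step factors = 1600
Overall factor = 0.250 M / (0.00977 mM) = 25589
Step-3 factor = 25589 / 1600 = 15.993
v = 12 mL / 15.993 = 0.750 mL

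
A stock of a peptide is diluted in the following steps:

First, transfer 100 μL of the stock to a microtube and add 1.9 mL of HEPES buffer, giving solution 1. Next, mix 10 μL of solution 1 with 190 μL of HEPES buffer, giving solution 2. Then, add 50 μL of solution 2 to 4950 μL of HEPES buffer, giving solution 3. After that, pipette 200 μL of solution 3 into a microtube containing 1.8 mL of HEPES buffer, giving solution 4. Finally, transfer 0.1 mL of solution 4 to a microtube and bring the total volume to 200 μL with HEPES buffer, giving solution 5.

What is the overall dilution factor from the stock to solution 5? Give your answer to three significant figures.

8.00 × 10^5

Step 1: 100 μL + 1.9 mL = 2000 μL total → factor 2000/100 = 20
Step 2: 10 μL + 190 μL = 200 μL total → factor 200/10 = 20
Step 3: 50 μL + 4950 μL = 5000 μL total → factor 5000/50 = 100
Step 4: 200 μL + 1.8 mL = 2000 μL total → factor 2000/200 = 10
Step 5: 0.1 mL brought to 200 μL → factor 0.2/0.1 = 2
Overall dilution factor = 20 × 20 × 100 × 10 × 2 = 8 × 10^5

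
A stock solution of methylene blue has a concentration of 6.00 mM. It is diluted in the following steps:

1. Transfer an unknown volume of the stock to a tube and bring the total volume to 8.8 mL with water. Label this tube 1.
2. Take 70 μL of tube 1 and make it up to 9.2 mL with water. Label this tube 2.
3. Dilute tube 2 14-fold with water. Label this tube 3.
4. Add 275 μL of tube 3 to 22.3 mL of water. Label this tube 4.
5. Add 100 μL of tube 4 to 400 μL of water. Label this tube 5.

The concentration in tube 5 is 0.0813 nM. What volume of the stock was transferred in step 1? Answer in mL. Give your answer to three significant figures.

Step 1: v brought to 8.8 mL → factor = 8.8 mL/v
Step 2: 70 μL brought to 9.2 mL → factor 9200/70 = 131.43
Step 3: 14-fold → factor 14
Step 4: 275 μL + 22.3 mL = 22575 μL total → factor 22575/275 = 82.091
Step 5: 100 μL + 400 μL = 500 μL total → factor 500/100 = 5
Product of known-step factors = 7.5524 × 10^5
Overall factor = 6.00 mM / (0.0813 nM) = 7.3801 × 10^7
Step-1 factor = 7.3801 × 10^7 / 7.5524 × 10^5 = 97.719
v = 8.8 mL / 97.719 = 0.0901 mL

0.0901 mL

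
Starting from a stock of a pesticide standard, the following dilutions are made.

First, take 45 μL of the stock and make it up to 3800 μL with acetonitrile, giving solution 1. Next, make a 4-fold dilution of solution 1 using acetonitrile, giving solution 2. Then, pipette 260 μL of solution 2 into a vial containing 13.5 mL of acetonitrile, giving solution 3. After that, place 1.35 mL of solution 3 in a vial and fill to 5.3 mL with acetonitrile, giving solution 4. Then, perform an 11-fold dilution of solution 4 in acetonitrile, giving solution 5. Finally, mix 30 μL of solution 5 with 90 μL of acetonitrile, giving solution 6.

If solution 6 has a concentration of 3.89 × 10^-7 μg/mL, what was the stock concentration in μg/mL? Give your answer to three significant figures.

Step 1: 45 μL brought to 3800 μL → factor 3800/45 = 84.444
Step 2: 4-fold → factor 4
Step 3: 260 μL + 13.5 mL = 13760 μL total → factor 13760/260 = 52.923
Step 4: 1.35 mL brought to 5.3 mL → factor 5.3/1.35 = 3.9259
Step 5: 11-fold → factor 11
Step 6: 30 μL + 90 μL = 120 μL total → factor 120/30 = 4
Overall dilution factor = 84.444 × 4 × 52.923 × 3.9259 × 11 × 4 = 3.088 × 10^6
Stock = 3.89 × 10^-7 μg/mL × 3.088 × 10^6 = 1.20 μg/mL

1.20 μg/mL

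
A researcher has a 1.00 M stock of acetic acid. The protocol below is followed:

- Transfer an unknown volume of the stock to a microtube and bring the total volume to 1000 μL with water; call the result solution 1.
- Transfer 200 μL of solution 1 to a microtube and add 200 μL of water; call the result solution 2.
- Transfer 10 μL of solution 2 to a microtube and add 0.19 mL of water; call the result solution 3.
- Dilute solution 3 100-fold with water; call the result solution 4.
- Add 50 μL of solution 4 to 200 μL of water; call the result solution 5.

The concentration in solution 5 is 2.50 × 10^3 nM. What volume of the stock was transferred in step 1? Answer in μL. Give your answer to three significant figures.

50.0 μL

Step 1: v brought to 1000 μL → factor = 1000 μL/v
Step 2: 200 μL + 200 μL = 400 μL total → factor 400/200 = 2
Step 3: 10 μL + 0.19 mL = 200 μL total → factor 200/10 = 20
Step 4: 100-fold → factor 100
Step 5: 50 μL + 200 μL = 250 μL total → factor 250/50 = 5
Product of known-step factors = 20000
Overall factor = 1.00 M / (2.50 × 10^3 nM) = 4 × 10^5
Step-1 factor = 4 × 10^5 / 20000 = 20
v = 1000 μL / 20 = 50.0 μL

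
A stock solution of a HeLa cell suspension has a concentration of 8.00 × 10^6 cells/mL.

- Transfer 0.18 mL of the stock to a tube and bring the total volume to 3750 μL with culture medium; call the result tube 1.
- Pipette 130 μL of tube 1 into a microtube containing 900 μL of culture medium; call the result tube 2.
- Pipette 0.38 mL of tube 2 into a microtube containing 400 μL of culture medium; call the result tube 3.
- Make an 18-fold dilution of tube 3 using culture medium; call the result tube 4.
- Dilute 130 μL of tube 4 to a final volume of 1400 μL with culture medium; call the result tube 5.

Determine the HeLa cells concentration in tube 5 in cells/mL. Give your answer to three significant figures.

Step 1: 0.18 mL brought to 3750 μL → factor 3.75/0.18 = 20.833
Step 2: 130 μL + 900 μL = 1030 μL total → factor 1030/130 = 7.9231
Step 3: 0.38 mL + 400 μL = 0.78 mL total → factor 0.78/0.38 = 2.0526
Step 4: 18-fold → factor 18
Step 5: 130 μL brought to 1400 μL → factor 1400/130 = 10.769
Overall dilution factor = 20.833 × 7.9231 × 2.0526 × 18 × 10.769 = 65678
Final = 8.00 × 10^6 cells/mL / 65678 = 122 cells/mL

122 cells/mL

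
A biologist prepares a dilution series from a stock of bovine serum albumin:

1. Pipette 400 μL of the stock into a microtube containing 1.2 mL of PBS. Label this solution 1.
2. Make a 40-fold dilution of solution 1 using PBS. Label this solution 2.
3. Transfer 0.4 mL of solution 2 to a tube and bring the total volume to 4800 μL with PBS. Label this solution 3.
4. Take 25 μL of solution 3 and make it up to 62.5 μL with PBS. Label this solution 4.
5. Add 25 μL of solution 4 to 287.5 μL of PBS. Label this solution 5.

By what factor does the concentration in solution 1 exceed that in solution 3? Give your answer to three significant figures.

480

Step 1: 400 μL + 1.2 mL = 1600 μL total → factor 1600/400 = 4
Step 2: 40-fold → factor 40
Step 3: 0.4 mL brought to 4800 μL → factor 4.8/0.4 = 12
Dilution factor to solution 1 = 4; to solution 3 = 1920
[solution 1]/[solution 3] = (factor to solution 3)/(factor to solution 1) = 1920/4 = 480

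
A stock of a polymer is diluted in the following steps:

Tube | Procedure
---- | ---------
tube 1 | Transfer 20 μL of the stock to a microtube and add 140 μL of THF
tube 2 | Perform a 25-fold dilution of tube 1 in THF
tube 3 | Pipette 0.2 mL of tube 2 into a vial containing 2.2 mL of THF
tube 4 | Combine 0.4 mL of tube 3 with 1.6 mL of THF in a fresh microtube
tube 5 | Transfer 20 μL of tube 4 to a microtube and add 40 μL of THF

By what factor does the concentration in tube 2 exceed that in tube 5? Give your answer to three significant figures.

180

Step 1: 20 μL + 140 μL = 160 μL total → factor 160/20 = 8
Step 2: 25-fold → factor 25
Step 3: 0.2 mL + 2.2 mL = 2.4 mL total → factor 2.4/0.2 = 12
Step 4: 0.4 mL + 1.6 mL = 2 mL total → factor 2/0.4 = 5
Step 5: 20 μL + 40 μL = 60 μL total → factor 60/20 = 3
Dilution factor to tube 2 = 200; to tube 5 = 36000
[tube 2]/[tube 5] = (factor to tube 5)/(factor to tube 2) = 36000/200 = 180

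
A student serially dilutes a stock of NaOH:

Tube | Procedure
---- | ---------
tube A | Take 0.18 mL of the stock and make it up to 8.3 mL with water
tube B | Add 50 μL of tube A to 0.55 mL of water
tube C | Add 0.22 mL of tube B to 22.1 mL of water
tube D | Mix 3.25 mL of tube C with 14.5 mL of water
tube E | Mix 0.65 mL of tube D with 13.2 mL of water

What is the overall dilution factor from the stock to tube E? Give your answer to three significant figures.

Step 1: 0.18 mL brought to 8.3 mL → factor 8.3/0.18 = 46.111
Step 2: 50 μL + 0.55 mL = 600 μL total → factor 600/50 = 12
Step 3: 0.22 mL + 22.1 mL = 22.32 mL total → factor 22.32/0.22 = 101.45
Step 4: 3.25 mL + 14.5 mL = 17.75 mL total → factor 17.75/3.25 = 5.4615
Step 5: 0.65 mL + 13.2 mL = 13.85 mL total → factor 13.85/0.65 = 21.308
Overall dilution factor = 46.111 × 12 × 101.45 × 5.4615 × 21.308 = 6.533 × 10^6

6.53 × 10^6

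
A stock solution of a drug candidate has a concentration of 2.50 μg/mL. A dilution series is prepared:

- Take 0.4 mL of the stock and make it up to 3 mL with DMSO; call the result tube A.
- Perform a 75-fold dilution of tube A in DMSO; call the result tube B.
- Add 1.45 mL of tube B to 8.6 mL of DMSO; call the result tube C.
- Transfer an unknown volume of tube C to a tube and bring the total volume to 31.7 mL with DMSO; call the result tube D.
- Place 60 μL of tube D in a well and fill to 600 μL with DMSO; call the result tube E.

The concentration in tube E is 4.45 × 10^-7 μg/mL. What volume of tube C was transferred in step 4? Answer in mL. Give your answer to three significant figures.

Step 1: 0.4 mL brought to 3 mL → factor 3/0.4 = 7.5
Step 2: 75-fold → factor 75
Step 3: 1.45 mL + 8.6 mL = 10.05 mL total → factor 10.05/1.45 = 6.931
Step 4: v brought to 31.7 mL → factor = 31.7 mL/v
Step 5: 60 μL brought to 600 μL → factor 600/60 = 10
Product of known-step factors = 38987
Overall factor = 2.50 μg/mL / (4.45 × 10^-7 μg/mL) = 5.618 × 10^6
Step-4 factor = 5.618 × 10^6 / 38987 = 144.1
v = 31.7 mL / 144.1 = 0.220 mL

0.220 mL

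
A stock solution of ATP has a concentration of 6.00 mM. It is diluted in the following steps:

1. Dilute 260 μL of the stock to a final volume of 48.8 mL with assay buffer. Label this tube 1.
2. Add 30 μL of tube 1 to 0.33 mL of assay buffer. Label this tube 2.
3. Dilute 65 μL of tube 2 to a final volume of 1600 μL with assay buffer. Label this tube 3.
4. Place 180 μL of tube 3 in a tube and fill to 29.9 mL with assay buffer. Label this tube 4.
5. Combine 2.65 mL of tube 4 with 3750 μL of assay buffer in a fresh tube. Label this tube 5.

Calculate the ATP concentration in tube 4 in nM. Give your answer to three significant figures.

0.652 nM

Step 1: 260 μL brought to 48.8 mL → factor 48800/260 = 187.69
Step 2: 30 μL + 0.33 mL = 360 μL total → factor 360/30 = 12
Step 3: 65 μL brought to 1600 μL → factor 1600/65 = 24.615
Step 4: 180 μL brought to 29.9 mL → factor 29900/180 = 166.11
Dilution factor through tube 4 = 187.69 × 12 × 24.615 × 166.11 = 9.2094 × 10^6
[tube 4] = 6.00 mM / 9.2094 × 10^6 = 6.515 × 10^-7 mM = 0.652 nM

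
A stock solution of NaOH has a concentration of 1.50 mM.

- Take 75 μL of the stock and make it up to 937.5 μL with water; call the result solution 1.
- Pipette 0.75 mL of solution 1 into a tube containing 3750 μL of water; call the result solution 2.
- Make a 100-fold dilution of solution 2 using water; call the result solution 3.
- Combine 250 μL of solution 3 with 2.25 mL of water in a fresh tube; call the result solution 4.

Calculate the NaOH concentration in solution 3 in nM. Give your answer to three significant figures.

Step 1: 75 μL brought to 937.5 μL → factor 937.5/75 = 12.5
Step 2: 0.75 mL + 3750 μL = 4.5 mL total → factor 4.5/0.75 = 6
Step 3: 100-fold → factor 100
Dilution factor through solution 3 = 12.5 × 6 × 100 = 7500
[solution 3] = 1.50 mM / 7500 = 0.0002000 mM = 200 nM

200 nM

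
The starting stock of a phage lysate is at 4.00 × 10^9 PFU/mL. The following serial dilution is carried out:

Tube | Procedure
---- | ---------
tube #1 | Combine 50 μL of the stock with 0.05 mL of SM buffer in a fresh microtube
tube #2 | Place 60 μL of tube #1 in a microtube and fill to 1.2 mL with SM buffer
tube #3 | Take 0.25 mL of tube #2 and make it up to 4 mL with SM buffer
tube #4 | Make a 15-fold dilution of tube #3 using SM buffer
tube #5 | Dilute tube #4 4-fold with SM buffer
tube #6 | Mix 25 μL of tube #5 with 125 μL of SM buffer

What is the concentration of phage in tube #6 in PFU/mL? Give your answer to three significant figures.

Step 1: 50 μL + 0.05 mL = 100 μL total → factor 100/50 = 2
Step 2: 60 μL brought to 1.2 mL → factor 1200/60 = 20
Step 3: 0.25 mL brought to 4 mL → factor 4/0.25 = 16
Step 4: 15-fold → factor 15
Step 5: 4-fold → factor 4
Step 6: 25 μL + 125 μL = 150 μL total → factor 150/25 = 6
Overall dilution factor = 2 × 20 × 16 × 15 × 4 × 6 = 2.304 × 10^5
Final = 4.00 × 10^9 PFU/mL / 2.304 × 10^5 = 1.74 × 10^4 PFU/mL

1.74 × 10^4 PFU/mL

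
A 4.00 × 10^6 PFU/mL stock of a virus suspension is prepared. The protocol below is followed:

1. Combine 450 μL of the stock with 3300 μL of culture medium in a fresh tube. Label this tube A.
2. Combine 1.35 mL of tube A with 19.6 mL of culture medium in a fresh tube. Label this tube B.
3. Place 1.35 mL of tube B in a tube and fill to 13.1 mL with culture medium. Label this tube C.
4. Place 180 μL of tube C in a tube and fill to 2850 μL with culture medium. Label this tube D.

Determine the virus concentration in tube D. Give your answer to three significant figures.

Step 1: 450 μL + 3300 μL = 3750 μL total → factor 3750/450 = 8.3333
Step 2: 1.35 mL + 19.6 mL = 20.95 mL total → factor 20.95/1.35 = 15.519
Step 3: 1.35 mL brought to 13.1 mL → factor 13.1/1.35 = 9.7037
Step 4: 180 μL brought to 2850 μL → factor 2850/180 = 15.833
Overall dilution factor = 8.3333 × 15.519 × 9.7037 × 15.833 = 19869
Final = 4.00 × 10^6 PFU/mL / 19869 = 201 PFU/mL

201 PFU/mL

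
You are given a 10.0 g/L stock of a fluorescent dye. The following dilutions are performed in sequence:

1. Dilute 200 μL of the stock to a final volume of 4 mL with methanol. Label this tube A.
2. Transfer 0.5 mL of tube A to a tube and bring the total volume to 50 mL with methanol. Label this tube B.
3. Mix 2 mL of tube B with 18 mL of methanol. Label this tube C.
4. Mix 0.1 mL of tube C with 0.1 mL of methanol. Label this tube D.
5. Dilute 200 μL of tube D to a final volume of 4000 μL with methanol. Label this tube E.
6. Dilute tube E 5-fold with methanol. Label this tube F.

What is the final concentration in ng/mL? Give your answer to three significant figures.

Step 1: 200 μL brought to 4 mL → factor 4000/200 = 20
Step 2: 0.5 mL brought to 50 mL → factor 50/0.5 = 100
Step 3: 2 mL + 18 mL = 20 mL total → factor 20/2 = 10
Step 4: 0.1 mL + 0.1 mL = 0.2 mL total → factor 0.2/0.1 = 2
Step 5: 200 μL brought to 4000 μL → factor 4000/200 = 20
Step 6: 5-fold → factor 5
Overall dilution factor = 20 × 100 × 10 × 2 × 20 × 5 = 4 × 10^6
Final = 10.0 g/L / 4 × 10^6 = 2.500 × 10^-6 g/L = 2.50 ng/mL

2.50 ng/mL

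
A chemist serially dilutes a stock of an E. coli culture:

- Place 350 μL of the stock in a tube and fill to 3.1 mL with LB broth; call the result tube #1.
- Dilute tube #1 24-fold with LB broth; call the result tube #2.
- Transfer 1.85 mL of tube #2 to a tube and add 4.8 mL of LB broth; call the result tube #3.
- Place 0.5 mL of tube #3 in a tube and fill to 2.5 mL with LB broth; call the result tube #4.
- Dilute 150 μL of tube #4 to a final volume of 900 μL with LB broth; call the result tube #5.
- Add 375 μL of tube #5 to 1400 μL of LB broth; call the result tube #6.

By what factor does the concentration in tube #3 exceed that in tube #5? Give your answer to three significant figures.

Step 1: 350 μL brought to 3.1 mL → factor 3100/350 = 8.8571
Step 2: 24-fold → factor 24
Step 3: 1.85 mL + 4.8 mL = 6.65 mL total → factor 6.65/1.85 = 3.5946
Step 4: 0.5 mL brought to 2.5 mL → factor 2.5/0.5 = 5
Step 5: 150 μL brought to 900 μL → factor 900/150 = 6
Dilution factor to tube #3 = 764.11; to tube #5 = 22923
[tube #3]/[tube #5] = (factor to tube #5)/(factor to tube #3) = 22923/764.11 = 30.0

30.0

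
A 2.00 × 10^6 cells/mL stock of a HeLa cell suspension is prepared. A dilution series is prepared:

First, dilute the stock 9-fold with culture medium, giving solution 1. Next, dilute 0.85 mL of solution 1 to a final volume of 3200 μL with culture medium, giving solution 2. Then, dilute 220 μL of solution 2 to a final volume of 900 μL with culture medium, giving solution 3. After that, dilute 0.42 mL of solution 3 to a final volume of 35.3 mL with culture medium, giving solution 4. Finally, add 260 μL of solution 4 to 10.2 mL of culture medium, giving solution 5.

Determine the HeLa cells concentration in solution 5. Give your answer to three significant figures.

4.27 cells/mL

Step 1: 9-fold → factor 9
Step 2: 0.85 mL brought to 3200 μL → factor 3.2/0.85 = 3.7647
Step 3: 220 μL brought to 900 μL → factor 900/220 = 4.0909
Step 4: 0.42 mL brought to 35.3 mL → factor 35.3/0.42 = 84.048
Step 5: 260 μL + 10.2 mL = 10460 μL total → factor 10460/260 = 40.231
Overall dilution factor = 9 × 3.7647 × 4.0909 × 84.048 × 40.231 = 4.6868 × 10^5
Final = 2.00 × 10^6 cells/mL / 4.6868 × 10^5 = 4.27 cells/mL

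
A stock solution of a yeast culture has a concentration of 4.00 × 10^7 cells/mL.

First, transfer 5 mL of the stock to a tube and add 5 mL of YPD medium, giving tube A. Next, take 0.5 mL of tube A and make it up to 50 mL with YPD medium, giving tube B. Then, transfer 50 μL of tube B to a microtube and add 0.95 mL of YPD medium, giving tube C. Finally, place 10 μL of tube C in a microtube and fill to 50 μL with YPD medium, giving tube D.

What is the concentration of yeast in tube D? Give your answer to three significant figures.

2.00 × 10^3 cells/mL

Step 1: 5 mL + 5 mL = 10 mL total → factor 10/5 = 2
Step 2: 0.5 mL brought to 50 mL → factor 50/0.5 = 100
Step 3: 50 μL + 0.95 mL = 1000 μL total → factor 1000/50 = 20
Step 4: 10 μL brought to 50 μL → factor 50/10 = 5
Overall dilution factor = 2 × 100 × 20 × 5 = 20000
Final = 4.00 × 10^7 cells/mL / 20000 = 2.00 × 10^3 cells/mL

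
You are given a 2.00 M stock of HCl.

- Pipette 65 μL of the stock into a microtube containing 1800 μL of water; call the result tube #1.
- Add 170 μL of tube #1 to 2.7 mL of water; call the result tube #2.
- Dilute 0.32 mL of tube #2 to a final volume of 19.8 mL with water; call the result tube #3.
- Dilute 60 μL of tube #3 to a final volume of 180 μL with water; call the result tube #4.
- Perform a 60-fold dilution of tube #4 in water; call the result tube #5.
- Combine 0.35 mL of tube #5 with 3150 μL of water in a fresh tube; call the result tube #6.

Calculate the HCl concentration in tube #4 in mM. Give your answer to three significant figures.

0.0222 mM

Step 1: 65 μL + 1800 μL = 1865 μL total → factor 1865/65 = 28.692
Step 2: 170 μL + 2.7 mL = 2870 μL total → factor 2870/170 = 16.882
Step 3: 0.32 mL brought to 19.8 mL → factor 19.8/0.32 = 61.875
Step 4: 60 μL brought to 180 μL → factor 180/60 = 3
Dilution factor through tube #4 = 28.692 × 16.882 × 61.875 × 3 = 89916
[tube #4] = 2.00 M / 89916 = 2.224 × 10^-5 M = 0.0222 mM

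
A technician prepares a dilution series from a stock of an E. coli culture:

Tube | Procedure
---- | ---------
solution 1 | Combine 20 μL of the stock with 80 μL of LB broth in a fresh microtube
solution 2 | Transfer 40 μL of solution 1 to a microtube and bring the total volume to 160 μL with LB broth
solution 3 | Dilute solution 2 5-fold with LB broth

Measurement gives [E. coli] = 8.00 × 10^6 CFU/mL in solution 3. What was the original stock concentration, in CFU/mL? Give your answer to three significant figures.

8.00 × 10^8 CFU/mL

Step 1: 20 μL + 80 μL = 100 μL total → factor 100/20 = 5
Step 2: 40 μL brought to 160 μL → factor 160/40 = 4
Step 3: 5-fold → factor 5
Overall dilution factor = 5 × 4 × 5 = 100
Stock = 8.00 × 10^6 CFU/mL × 100 = 8.00 × 10^8 CFU/mL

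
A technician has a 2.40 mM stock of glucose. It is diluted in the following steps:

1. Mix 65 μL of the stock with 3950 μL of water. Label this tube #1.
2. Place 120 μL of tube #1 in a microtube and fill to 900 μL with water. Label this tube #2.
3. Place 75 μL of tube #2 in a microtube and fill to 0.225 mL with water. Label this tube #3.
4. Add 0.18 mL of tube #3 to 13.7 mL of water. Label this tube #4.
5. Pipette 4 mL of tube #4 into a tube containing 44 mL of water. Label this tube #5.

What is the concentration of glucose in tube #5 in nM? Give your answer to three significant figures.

Step 1: 65 μL + 3950 μL = 4015 μL total → factor 4015/65 = 61.769
Step 2: 120 μL brought to 900 μL → factor 900/120 = 7.5
Step 3: 75 μL brought to 0.225 mL → factor 225/75 = 3
Step 4: 0.18 mL + 13.7 mL = 13.88 mL total → factor 13.88/0.18 = 77.111
Step 5: 4 mL + 44 mL = 48 mL total → factor 48/4 = 12
Overall dilution factor = 61.769 × 7.5 × 3 × 77.111 × 12 = 1.286 × 10^6
Final = 2.40 mM / 1.286 × 10^6 = 1.866 × 10^-6 mM = 1.87 nM

1.87 nM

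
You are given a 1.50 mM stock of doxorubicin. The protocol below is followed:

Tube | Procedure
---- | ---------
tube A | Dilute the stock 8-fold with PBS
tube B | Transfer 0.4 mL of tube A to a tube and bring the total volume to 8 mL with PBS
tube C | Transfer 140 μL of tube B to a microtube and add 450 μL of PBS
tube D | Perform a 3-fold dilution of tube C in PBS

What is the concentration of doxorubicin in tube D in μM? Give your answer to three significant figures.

0.742 μM

Step 1: 8-fold → factor 8
Step 2: 0.4 mL brought to 8 mL → factor 8/0.4 = 20
Step 3: 140 μL + 450 μL = 590 μL total → factor 590/140 = 4.2143
Step 4: 3-fold → factor 3
Overall dilution factor = 8 × 20 × 4.2143 × 3 = 2022.9
Final = 1.50 mM / 2022.9 = 0.0007415 mM = 0.742 μM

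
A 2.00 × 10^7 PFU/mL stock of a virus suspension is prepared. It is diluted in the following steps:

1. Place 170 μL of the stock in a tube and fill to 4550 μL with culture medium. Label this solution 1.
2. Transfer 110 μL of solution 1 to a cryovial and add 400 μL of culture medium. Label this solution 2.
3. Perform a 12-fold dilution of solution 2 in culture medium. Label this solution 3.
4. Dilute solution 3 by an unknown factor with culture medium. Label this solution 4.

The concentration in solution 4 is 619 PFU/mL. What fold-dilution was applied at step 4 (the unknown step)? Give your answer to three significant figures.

21.7-fold

Step 1: 170 μL brought to 4550 μL → factor 4550/170 = 26.765
Step 2: 110 μL + 400 μL = 510 μL total → factor 510/110 = 4.6364
Step 3: 12-fold → factor 12
Step 4: unknown factor x
Product of known-step factors = 1489.1
Overall factor = 2.00 × 10^7 PFU/mL / (619 PFU/mL) = 32310
x = 32310 / 1489.1 = 21.7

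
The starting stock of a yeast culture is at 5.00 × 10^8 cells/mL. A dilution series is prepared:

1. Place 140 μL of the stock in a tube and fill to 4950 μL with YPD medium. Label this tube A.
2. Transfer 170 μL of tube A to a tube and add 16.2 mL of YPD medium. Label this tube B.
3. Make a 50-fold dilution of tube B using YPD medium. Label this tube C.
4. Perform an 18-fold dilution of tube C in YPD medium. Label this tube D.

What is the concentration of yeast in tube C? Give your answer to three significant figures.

Step 1: 140 μL brought to 4950 μL → factor 4950/140 = 35.357
Step 2: 170 μL + 16.2 mL = 16370 μL total → factor 16370/170 = 96.294
Step 3: 50-fold → factor 50
Dilution factor through tube C = 35.357 × 96.294 × 50 = 1.7023 × 10^5
[tube C] = 5.00 × 10^8 cells/mL / 1.7023 × 10^5 = 2.94 × 10^3 cells/mL

2.94 × 10^3 cells/mL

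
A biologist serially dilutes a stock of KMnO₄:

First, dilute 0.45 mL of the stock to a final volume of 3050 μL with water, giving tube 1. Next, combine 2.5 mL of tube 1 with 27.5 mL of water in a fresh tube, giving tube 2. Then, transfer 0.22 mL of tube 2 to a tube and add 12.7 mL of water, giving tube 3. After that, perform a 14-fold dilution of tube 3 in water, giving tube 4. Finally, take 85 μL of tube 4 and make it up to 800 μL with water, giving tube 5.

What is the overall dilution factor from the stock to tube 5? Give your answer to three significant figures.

6.29 × 10^5

Step 1: 0.45 mL brought to 3050 μL → factor 3.05/0.45 = 6.7778
Step 2: 2.5 mL + 27.5 mL = 30 mL total → factor 30/2.5 = 12
Step 3: 0.22 mL + 12.7 mL = 12.92 mL total → factor 12.92/0.22 = 58.727
Step 4: 14-fold → factor 14
Step 5: 85 μL brought to 800 μL → factor 800/85 = 9.4118
Overall dilution factor = 6.7778 × 12 × 58.727 × 14 × 9.4118 = 6.2937 × 10^5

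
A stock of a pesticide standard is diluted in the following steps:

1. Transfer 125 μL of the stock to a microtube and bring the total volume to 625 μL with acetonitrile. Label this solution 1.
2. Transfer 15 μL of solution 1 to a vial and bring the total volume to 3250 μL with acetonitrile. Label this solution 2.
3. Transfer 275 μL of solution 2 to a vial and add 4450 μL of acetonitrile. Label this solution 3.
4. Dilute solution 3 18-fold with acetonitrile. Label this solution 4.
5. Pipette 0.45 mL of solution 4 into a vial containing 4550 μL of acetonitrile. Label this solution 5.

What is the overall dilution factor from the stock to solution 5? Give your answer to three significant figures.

3.72 × 10^6

Step 1: 125 μL brought to 625 μL → factor 625/125 = 5
Step 2: 15 μL brought to 3250 μL → factor 3250/15 = 216.67
Step 3: 275 μL + 4450 μL = 4725 μL total → factor 4725/275 = 17.182
Step 4: 18-fold → factor 18
Step 5: 0.45 mL + 4550 μL = 5 mL total → factor 5/0.45 = 11.111
Overall dilution factor = 5 × 216.67 × 17.182 × 18 × 11.111 = 3.7227 × 10^6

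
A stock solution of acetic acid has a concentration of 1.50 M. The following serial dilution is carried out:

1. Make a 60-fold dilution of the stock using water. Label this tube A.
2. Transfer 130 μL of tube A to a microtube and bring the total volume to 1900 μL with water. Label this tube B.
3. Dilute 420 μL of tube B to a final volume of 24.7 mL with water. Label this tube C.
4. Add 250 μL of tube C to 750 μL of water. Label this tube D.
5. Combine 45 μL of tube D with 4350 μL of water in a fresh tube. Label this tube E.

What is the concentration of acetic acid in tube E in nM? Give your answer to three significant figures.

74.5 nM

Step 1: 60-fold → factor 60
Step 2: 130 μL brought to 1900 μL → factor 1900/130 = 14.615
Step 3: 420 μL brought to 24.7 mL → factor 24700/420 = 58.81
Step 4: 250 μL + 750 μL = 1000 μL total → factor 1000/250 = 4
Step 5: 45 μL + 4350 μL = 4395 μL total → factor 4395/45 = 97.667
Dilution factor through tube E = 60 × 14.615 × 58.81 × 4 × 97.667 = 2.0147 × 10^7
[tube E] = 1.50 M / 2.0147 × 10^7 = 7.445 × 10^-8 M = 74.5 nM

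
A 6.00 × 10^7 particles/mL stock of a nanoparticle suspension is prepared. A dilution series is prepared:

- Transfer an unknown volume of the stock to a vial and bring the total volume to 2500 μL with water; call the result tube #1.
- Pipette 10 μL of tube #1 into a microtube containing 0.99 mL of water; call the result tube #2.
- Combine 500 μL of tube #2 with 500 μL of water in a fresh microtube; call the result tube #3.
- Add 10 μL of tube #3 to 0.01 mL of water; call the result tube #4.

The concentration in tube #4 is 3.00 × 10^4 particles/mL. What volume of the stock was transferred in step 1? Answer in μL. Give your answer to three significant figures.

500 μL

Step 1: v brought to 2500 μL → factor = 2500 μL/v
Step 2: 10 μL + 0.99 mL = 1000 μL total → factor 1000/10 = 100
Step 3: 500 μL + 500 μL = 1000 μL total → factor 1000/500 = 2
Step 4: 10 μL + 0.01 mL = 20 μL total → factor 20/10 = 2
Product of known-step factors = 400
Overall factor = 6.00 × 10^7 particles/mL / (3.00 × 10^4 particles/mL) = 2000
Step-1 factor = 2000 / 400 = 5
v = 2500 μL / 5 = 500 μL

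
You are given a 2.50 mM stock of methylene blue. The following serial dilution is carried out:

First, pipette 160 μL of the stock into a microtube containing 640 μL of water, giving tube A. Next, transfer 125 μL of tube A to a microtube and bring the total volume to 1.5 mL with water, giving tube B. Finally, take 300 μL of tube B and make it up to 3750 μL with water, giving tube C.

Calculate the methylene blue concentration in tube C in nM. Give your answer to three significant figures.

3.33 × 10^3 nM

Step 1: 160 μL + 640 μL = 800 μL total → factor 800/160 = 5
Step 2: 125 μL brought to 1.5 mL → factor 1500/125 = 12
Step 3: 300 μL brought to 3750 μL → factor 3750/300 = 12.5
Dilution factor through tube C = 5 × 12 × 12.5 = 750
[tube C] = 2.50 mM / 750 = 0.003333 mM = 3.33 × 10^3 nM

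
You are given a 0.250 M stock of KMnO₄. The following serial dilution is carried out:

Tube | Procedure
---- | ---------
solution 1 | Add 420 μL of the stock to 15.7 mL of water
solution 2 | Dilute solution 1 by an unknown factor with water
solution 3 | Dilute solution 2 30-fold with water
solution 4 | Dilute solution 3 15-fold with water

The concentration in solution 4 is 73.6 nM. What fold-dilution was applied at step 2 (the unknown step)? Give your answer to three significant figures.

197-fold

Step 1: 420 μL + 15.7 mL = 16120 μL total → factor 16120/420 = 38.381
Step 2: unknown factor x
Step 3: 30-fold → factor 30
Step 4: 15-fold → factor 15
Product of known-step factors = 17271
Overall factor = 0.250 M / (73.6 nM) = 3.3967 × 10^6
x = 3.3967 × 10^6 / 17271 = 197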